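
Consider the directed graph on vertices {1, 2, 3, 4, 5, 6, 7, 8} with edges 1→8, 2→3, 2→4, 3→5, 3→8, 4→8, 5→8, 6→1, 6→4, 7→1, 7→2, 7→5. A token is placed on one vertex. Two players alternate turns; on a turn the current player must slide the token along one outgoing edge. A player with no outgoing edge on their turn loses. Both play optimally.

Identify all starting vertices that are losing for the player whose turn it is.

2, 6, 8

Positions with no move are L. A position that does have a move is losing for the player to move precisely when every available move leads to a winning position for the opponent. Fill in the labels:
Every edge goes from a vertex to one that appears earlier in the order 8, 4, 5, 3, 2, 1, 7, 6, so processing vertices in that order labels each vertex after all of its successors.
8: no outgoing edge → L
4: W (go to 8, an L position)
5: W (go to 8, an L position)
3: W (go to 8, an L position)
2: L (options 3(W), 4(W) are all W)
1: W (go to 8, an L position)
7: W (go to 2, an L position)
6: L (options 1(W), 4(W) are all W)
The losing starting vertices are exactly the entries labelled L in this table (3 of them).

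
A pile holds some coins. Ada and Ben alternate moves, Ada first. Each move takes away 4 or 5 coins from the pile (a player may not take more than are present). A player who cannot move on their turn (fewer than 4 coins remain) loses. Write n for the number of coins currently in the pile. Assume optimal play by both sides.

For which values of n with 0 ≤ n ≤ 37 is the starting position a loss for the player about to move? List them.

0, 1, 2, 3, 9, 10, 11, 12, 18, 19, 20, 21, 27, 28, 29, 30, 36, 37

Classify positions by backward induction: terminal positions (no move available) are L. From any other position, the mover wins iff some move reaches an L.
n=0: no move → L
n=1: no move → L
n=2: no move → L
n=3: no move → L
n=4: reaches L-position 0 → W
n=5: reaches L-position 1 → W
n=6: reaches L-position 2 → W
n=7: reaches L-position 3 → W
n=8: reaches L-position 3 → W
n=9: only reaches 5(W), 4(W), all W → L
n=10: only reaches 6(W), 5(W), all W → L
n=11: only reaches 7(W), 6(W), all W → L
n=12: only reaches 8(W), 7(W), all W → L
n=13: reaches L-position 9 → W
n=14: reaches L-position 10 → W
n=15: reaches L-position 11 → W
n=16: reaches L-position 12 → W
n=17: reaches L-position 12 → W
n=18: only reaches 14(W), 13(W), all W → L
n=19: only reaches 15(W), 14(W), all W → L
n=20: only reaches 16(W), 15(W), all W → L
n=21: only reaches 17(W), 16(W), all W → L
n=22: reaches L-position 18 → W
n=23: reaches L-position 19 → W
n=24: reaches L-position 20 → W
n=25: reaches L-position 21 → W
n=26: reaches L-position 21 → W
n=27: only reaches 23(W), 22(W), all W → L
n=28: only reaches 24(W), 23(W), all W → L
n=29: only reaches 25(W), 24(W), all W → L
n=30: only reaches 26(W), 25(W), all W → L
n=31: reaches L-position 27 → W
n=32: reaches L-position 28 → W
n=33: reaches L-position 29 → W
n=34: reaches L-position 30 → W
n=35: reaches L-position 30 → W
n=36: only reaches 32(W), 31(W), all W → L
n=37: only reaches 33(W), 32(W), all W → L
The losing starting values of n are exactly the entries labelled L in this table (18 of them).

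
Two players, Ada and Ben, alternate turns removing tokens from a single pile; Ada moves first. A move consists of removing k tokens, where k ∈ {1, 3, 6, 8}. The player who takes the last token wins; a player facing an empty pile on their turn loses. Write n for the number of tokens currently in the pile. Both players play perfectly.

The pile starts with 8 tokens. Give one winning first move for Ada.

Remove 6, leaving 2.

Compute win/loss labels from the base case upward. A position with no move is L. Any other position is W if it can reach an L in one move, else L.
n=0: no move → L
n=1: can move to 0, which is L ⇒ W
n=2: the only move is to 1(W), a W ⇒ L
n=3: can move to 2, which is L ⇒ W
n=4: moves to 3(W), 1(W); every one is W ⇒ L
n=5: can move to 4, which is L ⇒ W
n=6: can move to 0, which is L ⇒ W
n=7: can move to 4, which is L ⇒ W
n=8: can move to 2, which is L ⇒ W
From 8, the L positions reachable in one move are: 2, 0. Any move reaching one of these is winning.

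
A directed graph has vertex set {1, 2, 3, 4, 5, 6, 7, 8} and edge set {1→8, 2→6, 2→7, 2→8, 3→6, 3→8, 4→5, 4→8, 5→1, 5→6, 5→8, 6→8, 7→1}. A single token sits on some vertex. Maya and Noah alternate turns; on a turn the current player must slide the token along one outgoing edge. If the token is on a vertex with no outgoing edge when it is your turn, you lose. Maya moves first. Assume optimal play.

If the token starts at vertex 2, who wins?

Maya wins.

Compute win/loss labels from the base case upward. A position with no move is L. Any other position is W if it can reach an L in one move, else L.
Every edge goes from a vertex to one that appears earlier in the order 8, 6, 1, 7, 5, 2, 3, 4, so processing vertices in that order labels each vertex after all of its successors.
8: no outgoing edge → L
6: →8(L), so W
1: →8(L), so W
7: →1(W) only, which is W, so L
5: →8(L), so W
2: →7(L), so W
3: →8(L), so W
4: →8(L), so W
From 2 Maya can move to 7, reaching an L position.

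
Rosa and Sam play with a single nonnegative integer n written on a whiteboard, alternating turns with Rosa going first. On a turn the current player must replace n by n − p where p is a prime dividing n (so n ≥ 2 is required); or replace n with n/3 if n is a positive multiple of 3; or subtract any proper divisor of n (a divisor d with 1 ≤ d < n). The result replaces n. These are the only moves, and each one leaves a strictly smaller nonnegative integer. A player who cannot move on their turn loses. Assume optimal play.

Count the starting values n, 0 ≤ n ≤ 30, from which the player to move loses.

7

Positions with no move are L. A position that does have a move is losing for the player to move precisely when every available move leads to a winning position for the opponent. Fill in the labels:
n=0: no move → L
n=1: no move → L
n=2: →0(L), so W
n=3: →0(L), so W
n=4: →2(W), 3(W) — all W, so L
n=5: →0(L), so W
n=6: →4(L), so W
n=7: →0(L), so W
n=8: →4(L), so W
n=9: →3(W), 6(W), 8(W) — all W, so L
n=10: →9(L), so W
n=11: →0(L), so W
n=12: →4(L), so W
n=13: →0(L), so W
n=14: →7(W), 12(W), 13(W) — all W, so L
n=15: →14(L), so W
n=16: →14(L), so W
n=17: →0(L), so W
n=18: →9(L), so W
n=19: →0(L), so W
n=20: →10(W), 15(W), 16(W), 18(W), 19(W) — all W, so L
n=21: →14(L), so W
n=22: →20(L), so W
n=23: →0(L), so W
n=24: →20(L), so W
n=25: →20(L), so W
n=26: →13(W), 24(W), 25(W) — all W, so L
n=27: →9(L), so W
n=28: →14(L), so W
n=29: →0(L), so W
n=30: →20(L), so W
L entries with 0 ≤ n ≤ 30: n = 0, 1, 4, 9, 14, 20, 26; that makes 7.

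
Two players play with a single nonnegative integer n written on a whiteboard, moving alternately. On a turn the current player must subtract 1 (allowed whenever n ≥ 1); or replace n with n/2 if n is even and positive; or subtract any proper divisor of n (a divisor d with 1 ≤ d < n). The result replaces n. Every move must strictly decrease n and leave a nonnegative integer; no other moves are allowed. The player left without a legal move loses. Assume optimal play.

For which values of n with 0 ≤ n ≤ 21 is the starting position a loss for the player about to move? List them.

Use the standard recursion: the mover loses at a terminal position; elsewhere, the mover wins exactly when some move hands the opponent an L position.
n=0: no move → L
n=1: can move to 0, which is L ⇒ W
n=2: the only move is to 1(W), a W ⇒ L
n=3: can move to 2, which is L ⇒ W
n=4: can move to 2, which is L ⇒ W
n=5: the only move is to 4(W), a W ⇒ L
n=6: can move to 5, which is L ⇒ W
n=7: the only move is to 6(W), a W ⇒ L
n=8: can move to 7, which is L ⇒ W
n=9: moves to 6(W), 8(W); every one is W ⇒ L
n=10: can move to 5, which is L ⇒ W
n=11: the only move is to 10(W), a W ⇒ L
n=12: can move to 9, which is L ⇒ W
n=13: the only move is to 12(W), a W ⇒ L
n=14: can move to 7, which is L ⇒ W
n=15: moves to 10(W), 12(W), 14(W); every one is W ⇒ L
n=16: can move to 15, which is L ⇒ W
n=17: the only move is to 16(W), a W ⇒ L
n=18: can move to 9, which is L ⇒ W
n=19: the only move is to 18(W), a W ⇒ L
n=20: can move to 15, which is L ⇒ W
n=21: moves to 14(W), 18(W), 20(W); every one is W ⇒ L
Reading off the rows marked L gives the requested list; there are 11 such values of n.

0, 2, 5, 7, 9, 11, 13, 15, 17, 19, 21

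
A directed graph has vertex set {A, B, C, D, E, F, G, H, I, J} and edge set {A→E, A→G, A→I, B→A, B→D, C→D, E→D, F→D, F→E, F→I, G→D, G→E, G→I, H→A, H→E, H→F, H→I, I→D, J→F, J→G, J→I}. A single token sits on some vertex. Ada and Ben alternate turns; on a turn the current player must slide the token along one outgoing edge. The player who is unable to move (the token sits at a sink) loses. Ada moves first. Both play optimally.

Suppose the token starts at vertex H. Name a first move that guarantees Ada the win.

Build the W/L table. Terminal = L. A non-terminal position is W if it has a move to some L; otherwise it is L.
Every edge goes from a vertex to one that appears earlier in the order D, E, I, G, F, A, B, J, H, C, so processing vertices in that order labels each vertex after all of its successors.
D: no outgoing edge → L
E: →D(L), so W
I: →D(L), so W
G: →D(L), so W
F: →D(L), so W
A: →G(W), I(W), E(W) — all W, so L
B: →A(L), so W
J: →F(W), G(W), I(W) — all W, so L
H: →A(L), so W
C: →D(L), so W
From H, the L positions reachable in one move are: A.

Move to A.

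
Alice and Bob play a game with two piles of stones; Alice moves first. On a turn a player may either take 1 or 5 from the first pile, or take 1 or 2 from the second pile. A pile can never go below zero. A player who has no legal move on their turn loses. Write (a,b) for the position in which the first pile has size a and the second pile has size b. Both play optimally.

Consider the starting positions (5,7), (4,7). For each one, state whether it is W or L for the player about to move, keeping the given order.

Work bottom-up. With no move the player to move loses. Otherwise the position is W if at least one move leads to an L position for the opponent, and L if every move leads to a W.
No move ever increases a pile, so every position that can arise here has a ≤ 5 and b ≤ 7; it is enough to label the cells with 0 ≤ a ≤ 5 and 0 ≤ b ≤ 7.
Every move lowers a or b (never raises either), so fill the grid row by row in increasing a, and left to right within a row: each cell's successors are then already labelled.
      b=0  b=1  b=2  b=3  b=4  b=5  b=6  b=7
a=0:    L    W    W    L    W    W    L    W
a=1:    W    L    W    W    L    W    W    L
a=2:    L    W    W    L    W    W    L    W
a=3:    W    L    W    W    L    W    W    L
a=4:    L    W    W    L    W    W    L    W
a=5:    W    L    W    W    L    W    W    L
Cells with no legal move (terminal, hence L): (0,0).
The remaining L cells, each justified by listing all of its moves:
(0,3): only reaches (0,2)(W), (0,1)(W), all W → L
(0,6): only reaches (0,5)(W), (0,4)(W), all W → L
(1,1): only reaches (0,1)(W), (1,0)(W), all W → L
(1,4): only reaches (0,4)(W), (1,3)(W), (1,2)(W), all W → L
(1,7): only reaches (0,7)(W), (1,6)(W), (1,5)(W), all W → L
(2,0): only reaches (1,0)(W), which is W → L
(2,3): only reaches (1,3)(W), (2,2)(W), (2,1)(W), all W → L
(2,6): only reaches (1,6)(W), (2,5)(W), (2,4)(W), all W → L
(3,1): only reaches (2,1)(W), (3,0)(W), all W → L
(3,4): only reaches (2,4)(W), (3,3)(W), (3,2)(W), all W → L
(3,7): only reaches (2,7)(W), (3,6)(W), (3,5)(W), all W → L
(4,0): only reaches (3,0)(W), which is W → L
(4,3): only reaches (3,3)(W), (4,2)(W), (4,1)(W), all W → L
(4,6): only reaches (3,6)(W), (4,5)(W), (4,4)(W), all W → L
(5,1): only reaches (4,1)(W), (0,1)(W), (5,0)(W), all W → L
(5,4): only reaches (4,4)(W), (0,4)(W), (5,3)(W), (5,2)(W), all W → L
(5,7): only reaches (4,7)(W), (0,7)(W), (5,6)(W), (5,5)(W), all W → L
Every other cell has at least one move into one of the L cells above, so it is W.
(5,7): one of the L cells justified above, so L
(4,7): the move to (3,7) reaches an L cell, so W

(5,7): L, (4,7): W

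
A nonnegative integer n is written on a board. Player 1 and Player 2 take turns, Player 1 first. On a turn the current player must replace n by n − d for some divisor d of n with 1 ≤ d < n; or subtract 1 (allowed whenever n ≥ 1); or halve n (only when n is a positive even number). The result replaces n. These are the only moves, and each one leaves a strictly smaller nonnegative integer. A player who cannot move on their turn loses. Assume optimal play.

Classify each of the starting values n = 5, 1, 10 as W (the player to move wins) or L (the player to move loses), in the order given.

5: L, 1: W, 10: W

Use the standard recursion: the mover loses at a terminal position; elsewhere, the mover wins exactly when some move hands the opponent an L position.
n=0: no move → L
n=1: →0(L), so W
n=2: →1(W) only, which is W, so L
n=3: →2(L), so W
n=4: →2(L), so W
n=5: →4(W) only, which is W, so L
n=6: →5(L), so W
n=7: →6(W) only, which is W, so L
n=8: →7(L), so W
n=9: →6(W), 8(W) — all W, so L
n=10: →5(L), so W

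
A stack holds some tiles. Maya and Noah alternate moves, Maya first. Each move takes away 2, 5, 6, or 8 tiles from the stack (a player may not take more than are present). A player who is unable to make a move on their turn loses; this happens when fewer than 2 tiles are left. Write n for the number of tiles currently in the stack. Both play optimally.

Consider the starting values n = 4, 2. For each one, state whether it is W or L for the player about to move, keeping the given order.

Build the W/L table. Terminal = L. A non-terminal position is W if it has a move to some L; otherwise it is L.
n=0: no move → L
n=1: no move → L
n=2: →0(L), so W
n=3: →1(L), so W
n=4: →2(W) only, which is W, so L

4: L, 2: W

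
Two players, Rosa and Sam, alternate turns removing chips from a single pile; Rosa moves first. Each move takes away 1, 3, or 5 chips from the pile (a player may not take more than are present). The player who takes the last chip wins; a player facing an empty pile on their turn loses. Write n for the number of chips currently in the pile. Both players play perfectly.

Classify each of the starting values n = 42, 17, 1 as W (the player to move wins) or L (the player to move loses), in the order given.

42: L, 17: W, 1: W

Compute win/loss labels from the base case upward. A position with no move is L. Any other position is W if it can reach an L in one move, else L.
n=0: no move → L
n=1: reaches L-position 0 → W
n=2: only reaches 1(W), which is W → L
n=3: reaches L-position 2 → W
n=4: only reaches 3(W), 1(W), all W → L
n=5: reaches L-position 4 → W
n=6: only reaches 5(W), 3(W), 1(W), all W → L
n=7: reaches L-position 6 → W
n=8: only reaches 7(W), 5(W), 3(W), all W → L
n=9: reaches L-position 8 → W
n=10: only reaches 9(W), 7(W), 5(W), all W → L
n=11: reaches L-position 10 → W
n=12: only reaches 11(W), 9(W), 7(W), all W → L
n=13: reaches L-position 12 → W
n=14: only reaches 13(W), 11(W), 9(W), all W → L
n=15: reaches L-position 14 → W
n=16: only reaches 15(W), 13(W), 11(W), all W → L
n=17: reaches L-position 16 → W
n=18: only reaches 17(W), 15(W), 13(W), all W → L
n=19: reaches L-position 18 → W
n=20: only reaches 19(W), 17(W), 15(W), all W → L
n=21: reaches L-position 20 → W
n=22: only reaches 21(W), 19(W), 17(W), all W → L
n=23: reaches L-position 22 → W
n=24: only reaches 23(W), 21(W), 19(W), all W → L
n=25: reaches L-position 24 → W
n=26: only reaches 25(W), 23(W), 21(W), all W → L
n=27: reaches L-position 26 → W
n=28: only reaches 27(W), 25(W), 23(W), all W → L
n=29: reaches L-position 28 → W
n=30: only reaches 29(W), 27(W), 25(W), all W → L
n=31: reaches L-position 30 → W
n=32: only reaches 31(W), 29(W), 27(W), all W → L
n=33: reaches L-position 32 → W
n=34: only reaches 33(W), 31(W), 29(W), all W → L
n=35: reaches L-position 34 → W
n=36: only reaches 35(W), 33(W), 31(W), all W → L
n=37: reaches L-position 36 → W
n=38: only reaches 37(W), 35(W), 33(W), all W → L
n=39: reaches L-position 38 → W
n=40: only reaches 39(W), 37(W), 35(W), all W → L
n=41: reaches L-position 40 → W
n=42: only reaches 41(W), 39(W), 37(W), all W → L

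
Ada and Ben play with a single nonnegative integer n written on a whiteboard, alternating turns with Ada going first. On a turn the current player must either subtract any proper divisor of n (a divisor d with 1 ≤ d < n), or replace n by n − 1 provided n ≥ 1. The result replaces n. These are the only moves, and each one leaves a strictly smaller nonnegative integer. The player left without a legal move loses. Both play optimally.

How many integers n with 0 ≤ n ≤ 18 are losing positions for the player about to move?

Work bottom-up. With no move the player to move loses. Otherwise the position is W if at least one move leads to an L position for the opponent, and L if every move leads to a W.
n=0: no move → L
n=1: can move to 0, which is L ⇒ W
n=2: the only move is to 1(W), a W ⇒ L
n=3: can move to 2, which is L ⇒ W
n=4: can move to 2, which is L ⇒ W
n=5: the only move is to 4(W), a W ⇒ L
n=6: can move to 5, which is L ⇒ W
n=7: the only move is to 6(W), a W ⇒ L
n=8: can move to 7, which is L ⇒ W
n=9: moves to 6(W), 8(W); every one is W ⇒ L
n=10: can move to 5, which is L ⇒ W
n=11: the only move is to 10(W), a W ⇒ L
n=12: can move to 9, which is L ⇒ W
n=13: the only move is to 12(W), a W ⇒ L
n=14: can move to 7, which is L ⇒ W
n=15: moves to 10(W), 12(W), 14(W); every one is W ⇒ L
n=16: can move to 15, which is L ⇒ W
n=17: the only move is to 16(W), a W ⇒ L
n=18: can move to 9, which is L ⇒ W
L entries with 0 ≤ n ≤ 18: n = 0, 2, 5, 7, 9, 11, 13, 15, 17; that makes 9.

9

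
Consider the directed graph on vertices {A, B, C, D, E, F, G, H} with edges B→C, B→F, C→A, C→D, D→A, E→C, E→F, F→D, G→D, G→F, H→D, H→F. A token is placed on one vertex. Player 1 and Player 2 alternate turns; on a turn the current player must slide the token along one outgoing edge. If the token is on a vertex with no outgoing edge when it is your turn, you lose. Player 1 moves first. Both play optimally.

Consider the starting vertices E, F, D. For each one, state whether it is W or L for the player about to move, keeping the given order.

E: W, F: L, D: W

Work bottom-up. With no move the player to move loses. Otherwise the position is W if at least one move leads to an L position for the opponent, and L if every move leads to a W.
Every edge goes from a vertex to one that appears earlier in the order A, D, F, H, G, C, E, B, so processing vertices in that order labels each vertex after all of its successors.
A: no outgoing edge → L
D: reaches L-position A → W
F: only reaches D(W), which is W → L
H: reaches L-position F → W
G: reaches L-position F → W
C: reaches L-position A → W
E: reaches L-position F → W
B: reaches L-position F → W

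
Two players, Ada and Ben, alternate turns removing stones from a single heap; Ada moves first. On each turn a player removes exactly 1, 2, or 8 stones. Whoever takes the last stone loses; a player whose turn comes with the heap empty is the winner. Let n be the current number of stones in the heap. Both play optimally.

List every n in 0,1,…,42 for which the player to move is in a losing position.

1, 4, 7, 10, 13, 16, 19, 22, 25, 28, 31, 34, 37, 40

Compute win/loss labels from the base case upward. A position with no move is W. Any other position is W if it can reach an L in one move, else L.
n=0: no move; the opponent has just taken the last stone and therefore loses → W
n=1: →0(W) only, which is W, so L
n=2: →1(L), so W
n=3: →1(L), so W
n=4: →3(W), 2(W) — all W, so L
n=5: →4(L), so W
n=6: →4(L), so W
n=7: →6(W), 5(W) — all W, so L
n=8: →7(L), so W
n=9: →7(L), so W
n=10: →9(W), 8(W), 2(W) — all W, so L
n=11: →10(L), so W
n=12: →10(L), so W
n=13: →12(W), 11(W), 5(W) — all W, so L
n=14: →13(L), so W
n=15: →13(L), so W
n=16: →15(W), 14(W), 8(W) — all W, so L
n=17: →16(L), so W
n=18: →16(L), so W
n=19: →18(W), 17(W), 11(W) — all W, so L
n=20: →19(L), so W
n=21: →19(L), so W
n=22: →21(W), 20(W), 14(W) — all W, so L
n=23: →22(L), so W
n=24: →22(L), so W
n=25: →24(W), 23(W), 17(W) — all W, so L
n=26: →25(L), so W
n=27: →25(L), so W
n=28: →27(W), 26(W), 20(W) — all W, so L
n=29: →28(L), so W
n=30: →28(L), so W
n=31: →30(W), 29(W), 23(W) — all W, so L
n=32: →31(L), so W
n=33: →31(L), so W
n=34: →33(W), 32(W), 26(W) — all W, so L
n=35: →34(L), so W
n=36: →34(L), so W
n=37: →36(W), 35(W), 29(W) — all W, so L
n=38: →37(L), so W
n=39: →37(L), so W
n=40: →39(W), 38(W), 32(W) — all W, so L
n=41: →40(L), so W
n=42: →40(L), so W
The losing starting values of n are exactly the entries labelled L in this table (14 of them).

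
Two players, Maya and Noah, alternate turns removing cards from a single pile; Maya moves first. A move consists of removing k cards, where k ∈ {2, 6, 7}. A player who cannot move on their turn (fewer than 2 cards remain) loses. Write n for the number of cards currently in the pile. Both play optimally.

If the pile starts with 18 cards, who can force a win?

Compute win/loss labels from the base case upward. A position with no move is L. Any other position is W if it can reach an L in one move, else L.
n=0: no move → L
n=1: no move → L
n=2: →0(L), so W
n=3: →1(L), so W
n=4: →2(W) only, which is W, so L
n=5: →3(W) only, which is W, so L
n=6: →4(L), so W
n=7: →5(L), so W
n=8: →1(L), so W
n=9: →7(W), 3(W), 2(W) — all W, so L
n=10: →4(L), so W
n=11: →9(L), so W
n=12: →5(L), so W
n=13: →11(W), 7(W), 6(W) — all W, so L
n=14: →12(W), 8(W), 7(W) — all W, so L
n=15: →13(L), so W
n=16: →14(L), so W
n=17: →15(W), 11(W), 10(W) — all W, so L
n=18: →16(W), 12(W), 11(W) — all W, so L
Every move from 18 reaches a W position, so the mover loses.

Noah wins.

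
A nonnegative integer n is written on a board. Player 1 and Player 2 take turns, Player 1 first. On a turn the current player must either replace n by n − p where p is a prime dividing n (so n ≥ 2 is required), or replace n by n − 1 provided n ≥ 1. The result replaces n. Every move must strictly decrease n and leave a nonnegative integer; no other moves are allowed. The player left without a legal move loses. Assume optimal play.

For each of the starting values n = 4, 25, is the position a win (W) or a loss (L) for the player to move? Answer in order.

Build the W/L table. Terminal = L. A non-terminal position is W if it has a move to some L; otherwise it is L.
n=0: no move → L
n=1: W (go to 0, an L position)
n=2: W (go to 0, an L position)
n=3: W (go to 0, an L position)
n=4: L (options 2(W), 3(W) are all W)
n=5: W (go to 0, an L position)
n=6: W (go to 4, an L position)
n=7: W (go to 0, an L position)
n=8: L (options 6(W), 7(W) are all W)
n=9: W (go to 8, an L position)
n=10: W (go to 8, an L position)
n=11: W (go to 0, an L position)
n=12: L (options 9(W), 10(W), 11(W) are all W)
n=13: W (go to 0, an L position)
n=14: W (go to 12, an L position)
n=15: W (go to 12, an L position)
n=16: L (options 14(W), 15(W) are all W)
n=17: W (go to 0, an L position)
n=18: W (go to 16, an L position)
n=19: W (go to 0, an L position)
n=20: L (options 15(W), 18(W), 19(W) are all W)
n=21: W (go to 20, an L position)
n=22: W (go to 20, an L position)
n=23: W (go to 0, an L position)
n=24: L (options 21(W), 22(W), 23(W) are all W)
n=25: W (go to 20, an L position)

4: L, 25: W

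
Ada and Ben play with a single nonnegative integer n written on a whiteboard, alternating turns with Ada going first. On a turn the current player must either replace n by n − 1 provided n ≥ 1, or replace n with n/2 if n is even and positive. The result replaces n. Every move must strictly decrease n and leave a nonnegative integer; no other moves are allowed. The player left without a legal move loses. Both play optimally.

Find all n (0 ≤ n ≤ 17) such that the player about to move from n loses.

Label each position W (a win for the player to move) or L (a loss). A position with no legal move is L; any other position is W exactly when some move reaches an L, and L when every move reaches a W.
n=0: no move → L
n=1: W (go to 0, an L position)
n=2: L (sole option 1(W) is W)
n=3: W (go to 2, an L position)
n=4: W (go to 2, an L position)
n=5: L (sole option 4(W) is W)
n=6: W (go to 5, an L position)
n=7: L (sole option 6(W) is W)
n=8: W (go to 7, an L position)
n=9: L (sole option 8(W) is W)
n=10: W (go to 5, an L position)
n=11: L (sole option 10(W) is W)
n=12: W (go to 11, an L position)
n=13: L (sole option 12(W) is W)
n=14: W (go to 7, an L position)
n=15: L (sole option 14(W) is W)
n=16: W (go to 15, an L position)
n=17: L (sole option 16(W) is W)
The losing starting values of n are exactly the entries labelled L in this table (9 of them).

0, 2, 5, 7, 9, 11, 13, 15, 17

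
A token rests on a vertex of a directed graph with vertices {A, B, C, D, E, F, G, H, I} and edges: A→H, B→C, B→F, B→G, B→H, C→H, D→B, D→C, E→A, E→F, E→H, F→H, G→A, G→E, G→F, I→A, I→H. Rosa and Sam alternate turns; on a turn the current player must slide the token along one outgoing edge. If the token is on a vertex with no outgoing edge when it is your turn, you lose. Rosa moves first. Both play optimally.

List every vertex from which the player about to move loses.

Work bottom-up. With no move the player to move loses. Otherwise the position is W if at least one move leads to an L position for the opponent, and L if every move leads to a W.
Every edge goes from a vertex to one that appears earlier in the order H, F, A, E, C, G, I, B, D, so processing vertices in that order labels each vertex after all of its successors.
H: no outgoing edge → L
F: W (go to H, an L position)
A: W (go to H, an L position)
E: W (go to H, an L position)
C: W (go to H, an L position)
G: L (options E(W), A(W), F(W) are all W)
I: W (go to H, an L position)
B: W (go to G, an L position)
D: L (options B(W), C(W) are all W)
The losing starting vertices are exactly the entries labelled L in this table (3 of them).

D, G, H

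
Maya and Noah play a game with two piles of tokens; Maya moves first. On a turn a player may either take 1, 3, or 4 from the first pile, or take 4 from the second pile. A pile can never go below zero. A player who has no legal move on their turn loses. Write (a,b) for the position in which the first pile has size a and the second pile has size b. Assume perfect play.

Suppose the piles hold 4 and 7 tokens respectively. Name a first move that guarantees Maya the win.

Classify positions by backward induction: terminal positions (no move available) are L. From any other position, the mover wins iff some move reaches an L.
No move ever increases a pile, so every position that can arise here has a ≤ 4 and b ≤ 7; it is enough to label the cells with 0 ≤ a ≤ 4 and 0 ≤ b ≤ 7.
Every move lowers a or b (never raises either), so fill the grid row by row in increasing a, and left to right within a row: each cell's successors are then already labelled.
      b=0  b=1  b=2  b=3  b=4  b=5  b=6  b=7
a=0:    L    L    L    L    W    W    W    W
a=1:    W    W    W    W    L    L    L    L
a=2:    L    L    L    L    W    W    W    W
a=3:    W    W    W    W    L    L    L    L
a=4:    W    W    W    W    W    W    W    W
Cells with no legal move (terminal, hence L): (0,0), (0,1), (0,2), (0,3).
The remaining L cells, each justified by listing all of its moves:
(1,4): only reaches (0,4)(W), (1,0)(W), all W → L
(1,5): only reaches (0,5)(W), (1,1)(W), all W → L
(1,6): only reaches (0,6)(W), (1,2)(W), all W → L
(1,7): only reaches (0,7)(W), (1,3)(W), all W → L
(2,0): only reaches (1,0)(W), which is W → L
(2,1): only reaches (1,1)(W), which is W → L
(2,2): only reaches (1,2)(W), which is W → L
(2,3): only reaches (1,3)(W), which is W → L
(3,4): only reaches (2,4)(W), (0,4)(W), (3,0)(W), all W → L
(3,5): only reaches (2,5)(W), (0,5)(W), (3,1)(W), all W → L
(3,6): only reaches (2,6)(W), (0,6)(W), (3,2)(W), all W → L
(3,7): only reaches (2,7)(W), (0,7)(W), (3,3)(W), all W → L
Every other cell has at least one move into one of the L cells above, so it is W.
From (4,7), the L positions reachable in one move are: (3,7), (1,7). Any move reaching one of these is winning.

Move to (3,7).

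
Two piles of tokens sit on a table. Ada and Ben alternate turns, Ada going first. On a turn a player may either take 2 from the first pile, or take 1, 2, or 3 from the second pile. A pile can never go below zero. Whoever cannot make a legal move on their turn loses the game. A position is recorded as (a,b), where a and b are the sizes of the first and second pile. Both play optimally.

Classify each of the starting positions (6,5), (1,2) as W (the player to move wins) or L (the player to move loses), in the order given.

Work bottom-up. With no move the player to move loses. Otherwise the position is W if at least one move leads to an L position for the opponent, and L if every move leads to a W.
No move ever increases a pile, so every position that can arise here has a ≤ 6 and b ≤ 5; it is enough to label the cells with 0 ≤ a ≤ 6 and 0 ≤ b ≤ 5.
Every move lowers a or b (never raises either), so fill the grid row by row in increasing a, and left to right within a row: each cell's successors are then already labelled.
      b=0  b=1  b=2  b=3  b=4  b=5
a=0:    L    W    W    W    L    W
a=1:    L    W    W    W    L    W
a=2:    W    L    W    W    W    L
a=3:    W    L    W    W    W    L
a=4:    L    W    W    W    L    W
a=5:    L    W    W    W    L    W
a=6:    W    L    W    W    W    L
Cells with no legal move (terminal, hence L): (0,0), (1,0).
The remaining L cells, each justified by listing all of its moves:
(0,4): →(0,3)(W), (0,2)(W), (0,1)(W) — all W, so L
(1,4): →(1,3)(W), (1,2)(W), (1,1)(W) — all W, so L
(2,1): →(0,1)(W), (2,0)(W) — all W, so L
(2,5): →(0,5)(W), (2,4)(W), (2,3)(W), (2,2)(W) — all W, so L
(3,1): →(1,1)(W), (3,0)(W) — all W, so L
(3,5): →(1,5)(W), (3,4)(W), (3,3)(W), (3,2)(W) — all W, so L
(4,0): →(2,0)(W) only, which is W, so L
(4,4): →(2,4)(W), (4,3)(W), (4,2)(W), (4,1)(W) — all W, so L
(5,0): →(3,0)(W) only, which is W, so L
(5,4): →(3,4)(W), (5,3)(W), (5,2)(W), (5,1)(W) — all W, so L
(6,1): →(4,1)(W), (6,0)(W) — all W, so L
(6,5): →(4,5)(W), (6,4)(W), (6,3)(W), (6,2)(W) — all W, so L
Every other cell has at least one move into one of the L cells above, so it is W.
(6,5): one of the L cells justified above, so L
(1,2): the move to (1,0) reaches an L cell, so W

(6,5): L, (1,2): W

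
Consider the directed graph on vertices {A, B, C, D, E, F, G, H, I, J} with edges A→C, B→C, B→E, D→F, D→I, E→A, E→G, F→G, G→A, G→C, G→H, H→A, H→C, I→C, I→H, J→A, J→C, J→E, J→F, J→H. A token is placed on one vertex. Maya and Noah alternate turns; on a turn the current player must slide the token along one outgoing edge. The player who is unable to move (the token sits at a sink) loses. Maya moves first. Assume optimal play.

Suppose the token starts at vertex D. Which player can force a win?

Positions with no move are L. A position that does have a move is losing for the player to move precisely when every available move leads to a winning position for the opponent. Fill in the labels:
Every edge goes from a vertex to one that appears earlier in the order C, A, H, I, G, F, D, E, J, B, so processing vertices in that order labels each vertex after all of its successors.
C: no outgoing edge → L
A: W (go to C, an L position)
H: W (go to C, an L position)
I: W (go to C, an L position)
G: W (go to C, an L position)
F: L (sole option G(W) is W)
D: W (go to F, an L position)
E: L (options G(W), A(W) are all W)
J: W (go to E, an L position)
B: W (go to E, an L position)
From D Maya can move to F, reaching an L position.

Maya wins.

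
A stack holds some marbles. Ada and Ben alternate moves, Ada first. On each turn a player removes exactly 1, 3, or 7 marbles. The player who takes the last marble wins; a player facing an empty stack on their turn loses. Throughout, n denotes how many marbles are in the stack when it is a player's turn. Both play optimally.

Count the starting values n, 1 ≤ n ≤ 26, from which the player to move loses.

13

Compute win/loss labels from the base case upward. A position with no move is L. Any other position is W if it can reach an L in one move, else L.
n=0: no move → L
n=1: →0(L), so W
n=2: →1(W) only, which is W, so L
n=3: →2(L), so W
n=4: →3(W), 1(W) — all W, so L
n=5: →4(L), so W
n=6: →5(W), 3(W) — all W, so L
n=7: →6(L), so W
n=8: →7(W), 5(W), 1(W) — all W, so L
n=9: →8(L), so W
n=10: →9(W), 7(W), 3(W) — all W, so L
n=11: →10(L), so W
n=12: →11(W), 9(W), 5(W) — all W, so L
n=13: →12(L), so W
n=14: →13(W), 11(W), 7(W) — all W, so L
n=15: →14(L), so W
n=16: →15(W), 13(W), 9(W) — all W, so L
n=17: →16(L), so W
n=18: →17(W), 15(W), 11(W) — all W, so L
n=19: →18(L), so W
n=20: →19(W), 17(W), 13(W) — all W, so L
n=21: →20(L), so W
n=22: →21(W), 19(W), 15(W) — all W, so L
n=23: →22(L), so W
n=24: →23(W), 21(W), 17(W) — all W, so L
n=25: →24(L), so W
n=26: →25(W), 23(W), 19(W) — all W, so L
L entries with 1 ≤ n ≤ 26 (n=0 is outside the asked range and is not counted): n = 2, 4, 6, 8, 10, 12, 14, 16, 18, 20, 22, 24, 26; that makes 13.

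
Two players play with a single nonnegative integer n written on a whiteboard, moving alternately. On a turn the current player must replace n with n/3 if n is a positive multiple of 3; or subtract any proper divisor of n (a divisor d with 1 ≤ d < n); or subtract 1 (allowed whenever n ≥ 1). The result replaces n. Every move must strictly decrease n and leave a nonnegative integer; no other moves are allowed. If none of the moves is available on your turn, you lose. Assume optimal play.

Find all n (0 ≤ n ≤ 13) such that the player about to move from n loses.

0, 2, 5, 7, 9, 11, 13

Use the standard recursion: the mover loses at a terminal position; elsewhere, the mover wins exactly when some move hands the opponent an L position.
n=0: no move → L
n=1: →0(L), so W
n=2: →1(W) only, which is W, so L
n=3: →2(L), so W
n=4: →2(L), so W
n=5: →4(W) only, which is W, so L
n=6: →2(L), so W
n=7: →6(W) only, which is W, so L
n=8: →7(L), so W
n=9: →3(W), 6(W), 8(W) — all W, so L
n=10: →5(L), so W
n=11: →10(W) only, which is W, so L
n=12: →9(L), so W
n=13: →12(W) only, which is W, so L
The losing starting values of n are exactly the entries labelled L in this table (7 of them).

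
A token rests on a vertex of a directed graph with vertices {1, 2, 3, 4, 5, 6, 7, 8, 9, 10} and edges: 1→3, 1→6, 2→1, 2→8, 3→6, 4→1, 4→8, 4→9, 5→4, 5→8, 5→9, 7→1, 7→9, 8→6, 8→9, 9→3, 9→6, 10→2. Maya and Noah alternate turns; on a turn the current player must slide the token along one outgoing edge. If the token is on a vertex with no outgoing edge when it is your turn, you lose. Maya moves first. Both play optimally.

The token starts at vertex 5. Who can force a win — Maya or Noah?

Work bottom-up. With no move the player to move loses. Otherwise the position is W if at least one move leads to an L position for the opponent, and L if every move leads to a W.
Every edge goes from a vertex to one that appears earlier in the order 6, 3, 9, 8, 1, 4, 2, 7, 5, 10, so processing vertices in that order labels each vertex after all of its successors.
6: no outgoing edge → L
3: →6(L), so W
9: →6(L), so W
8: →6(L), so W
1: →6(L), so W
4: →1(W), 8(W), 9(W) — all W, so L
2: →1(W), 8(W) — all W, so L
7: →1(W), 9(W) — all W, so L
5: →4(L), so W
10: →2(L), so W
From 5 Maya can move to 4, reaching an L position.

Maya wins.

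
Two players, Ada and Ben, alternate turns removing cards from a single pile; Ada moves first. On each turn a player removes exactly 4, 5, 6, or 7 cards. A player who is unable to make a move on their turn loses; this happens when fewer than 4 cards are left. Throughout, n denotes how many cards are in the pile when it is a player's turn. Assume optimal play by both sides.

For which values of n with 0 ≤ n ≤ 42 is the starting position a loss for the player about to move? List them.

Positions with no move are L. A position that does have a move is losing for the player to move precisely when every available move leads to a winning position for the opponent. Fill in the labels:
n=0: no move → L
n=1: no move → L
n=2: no move → L
n=3: no move → L
n=4: can move to 0, which is L ⇒ W
n=5: can move to 1, which is L ⇒ W
n=6: can move to 2, which is L ⇒ W
n=7: can move to 3, which is L ⇒ W
n=8: can move to 3, which is L ⇒ W
n=9: can move to 3, which is L ⇒ W
n=10: can move to 3, which is L ⇒ W
n=11: moves to 7(W), 6(W), 5(W), 4(W); every one is W ⇒ L
n=12: moves to 8(W), 7(W), 6(W), 5(W); every one is W ⇒ L
n=13: moves to 9(W), 8(W), 7(W), 6(W); every one is W ⇒ L
n=14: moves to 10(W), 9(W), 8(W), 7(W); every one is W ⇒ L
n=15: can move to 11, which is L ⇒ W
n=16: can move to 12, which is L ⇒ W
n=17: can move to 13, which is L ⇒ W
n=18: can move to 14, which is L ⇒ W
n=19: can move to 14, which is L ⇒ W
n=20: can move to 14, which is L ⇒ W
n=21: can move to 14, which is L ⇒ W
n=22: moves to 18(W), 17(W), 16(W), 15(W); every one is W ⇒ L
n=23: moves to 19(W), 18(W), 17(W), 16(W); every one is W ⇒ L
n=24: moves to 20(W), 19(W), 18(W), 17(W); every one is W ⇒ L
n=25: moves to 21(W), 20(W), 19(W), 18(W); every one is W ⇒ L
n=26: can move to 22, which is L ⇒ W
n=27: can move to 23, which is L ⇒ W
n=28: can move to 24, which is L ⇒ W
n=29: can move to 25, which is L ⇒ W
n=30: can move to 25, which is L ⇒ W
n=31: can move to 25, which is L ⇒ W
n=32: can move to 25, which is L ⇒ W
n=33: moves to 29(W), 28(W), 27(W), 26(W); every one is W ⇒ L
n=34: moves to 30(W), 29(W), 28(W), 27(W); every one is W ⇒ L
n=35: moves to 31(W), 30(W), 29(W), 28(W); every one is W ⇒ L
n=36: moves to 32(W), 31(W), 30(W), 29(W); every one is W ⇒ L
n=37: can move to 33, which is L ⇒ W
n=38: can move to 34, which is L ⇒ W
n=39: can move to 35, which is L ⇒ W
n=40: can move to 36, which is L ⇒ W
n=41: can move to 36, which is L ⇒ W
n=42: can move to 36, which is L ⇒ W
The losing starting values of n are exactly the entries labelled L in this table (16 of them).

0, 1, 2, 3, 11, 12, 13, 14, 22, 23, 24, 25, 33, 34, 35, 36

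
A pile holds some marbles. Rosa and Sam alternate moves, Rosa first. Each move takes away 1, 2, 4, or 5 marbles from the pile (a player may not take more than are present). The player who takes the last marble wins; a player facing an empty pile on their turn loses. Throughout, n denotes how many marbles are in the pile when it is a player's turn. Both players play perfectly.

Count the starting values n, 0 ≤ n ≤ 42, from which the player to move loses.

15

Classify positions by backward induction: terminal positions (no move available) are L. From any other position, the mover wins iff some move reaches an L.
n=0: no move → L
n=1: W (go to 0, an L position)
n=2: W (go to 0, an L position)
n=3: L (options 2(W), 1(W) are all W)
n=4: W (go to 3, an L position)
n=5: W (go to 3, an L position)
n=6: L (options 5(W), 4(W), 2(W), 1(W) are all W)
n=7: W (go to 6, an L position)
n=8: W (go to 6, an L position)
n=9: L (options 8(W), 7(W), 5(W), 4(W) are all W)
n=10: W (go to 9, an L position)
n=11: W (go to 9, an L position)
n=12: L (options 11(W), 10(W), 8(W), 7(W) are all W)
n=13: W (go to 12, an L position)
n=14: W (go to 12, an L position)
n=15: L (options 14(W), 13(W), 11(W), 10(W) are all W)
n=16: W (go to 15, an L position)
n=17: W (go to 15, an L position)
n=18: L (options 17(W), 16(W), 14(W), 13(W) are all W)
n=19: W (go to 18, an L position)
n=20: W (go to 18, an L position)
n=21: L (options 20(W), 19(W), 17(W), 16(W) are all W)
n=22: W (go to 21, an L position)
n=23: W (go to 21, an L position)
n=24: L (options 23(W), 22(W), 20(W), 19(W) are all W)
n=25: W (go to 24, an L position)
n=26: W (go to 24, an L position)
n=27: L (options 26(W), 25(W), 23(W), 22(W) are all W)
n=28: W (go to 27, an L position)
n=29: W (go to 27, an L position)
n=30: L (options 29(W), 28(W), 26(W), 25(W) are all W)
n=31: W (go to 30, an L position)
n=32: W (go to 30, an L position)
n=33: L (options 32(W), 31(W), 29(W), 28(W) are all W)
n=34: W (go to 33, an L position)
n=35: W (go to 33, an L position)
n=36: L (options 35(W), 34(W), 32(W), 31(W) are all W)
n=37: W (go to 36, an L position)
n=38: W (go to 36, an L position)
n=39: L (options 38(W), 37(W), 35(W), 34(W) are all W)
n=40: W (go to 39, an L position)
n=41: W (go to 39, an L position)
n=42: L (options 41(W), 40(W), 38(W), 37(W) are all W)
L entries with 0 ≤ n ≤ 42: n = 0, 3, 6, 9, 12, 15, 18, 21, 24, 27, 30, 33, 36, 39, 42; that makes 15.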